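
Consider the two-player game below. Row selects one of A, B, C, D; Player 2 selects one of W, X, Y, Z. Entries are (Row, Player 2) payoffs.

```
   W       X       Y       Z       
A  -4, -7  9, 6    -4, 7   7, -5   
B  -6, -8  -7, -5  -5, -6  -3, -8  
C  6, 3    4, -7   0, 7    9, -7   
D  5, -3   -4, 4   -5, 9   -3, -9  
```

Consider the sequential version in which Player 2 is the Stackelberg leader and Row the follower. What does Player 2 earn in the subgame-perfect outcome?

Solve by backward induction (Player 2 leads).
- W: BR = C, leader payoff 3.
- X: BR = A, leader payoff 6.
- Y: BR = C, leader payoff 7.
- Z: BR = C, leader payoff -7.
Maximizing over 3, 6, 7, -7, Player 2 chooses Y. Subgame-perfect outcome: (C, Y) with payoffs (0, 7).

7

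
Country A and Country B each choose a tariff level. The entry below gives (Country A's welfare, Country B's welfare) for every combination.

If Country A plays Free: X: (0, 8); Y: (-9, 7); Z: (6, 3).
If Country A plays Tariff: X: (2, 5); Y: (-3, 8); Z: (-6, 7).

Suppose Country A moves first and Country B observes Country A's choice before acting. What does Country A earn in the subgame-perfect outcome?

Solve by backward induction (Country A leads).
- Free → Country B plays X (best of 8, 7, 3); Country A gets 0.
- Tariff → Country B plays Y (best of 5, 8, 7); Country A gets -3.
Among 0, -3, the best is 0 at Free. Subgame-perfect outcome: (Free, X) with payoffs (0, 8).

0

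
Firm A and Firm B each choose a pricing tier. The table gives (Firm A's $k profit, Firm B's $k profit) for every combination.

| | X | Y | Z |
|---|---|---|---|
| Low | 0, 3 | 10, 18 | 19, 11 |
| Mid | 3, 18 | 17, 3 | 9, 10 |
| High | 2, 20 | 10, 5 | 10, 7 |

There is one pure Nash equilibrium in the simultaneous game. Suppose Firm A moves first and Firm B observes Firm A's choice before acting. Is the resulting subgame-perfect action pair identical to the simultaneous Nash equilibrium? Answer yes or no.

no

Work backward from Firm B's decision.
- Low: Firm B compares 3, 18, 11 and picks Y; Firm A would get 10.
- Mid: Firm B compares 18, 3, 10 and picks X; Firm A would get 3.
- High: Firm B compares 20, 5, 7 and picks X; Firm A would get 2.
Among 10, 3, 2, the best is 10 at Low. Subgame-perfect outcome: (Low, Y) with payoffs (10, 18).
Now find the simultaneous Nash equilibrium.
Firm A's best replies: X→Mid; Y→Mid; Z→Low.
Firm B's best replies: Low→Y; Mid→X; High→X.
The unique mutual best reply is (Mid, X), giving (3, 18).
Sequential outcome (Low, Y) differs from the Nash profile (Mid, X).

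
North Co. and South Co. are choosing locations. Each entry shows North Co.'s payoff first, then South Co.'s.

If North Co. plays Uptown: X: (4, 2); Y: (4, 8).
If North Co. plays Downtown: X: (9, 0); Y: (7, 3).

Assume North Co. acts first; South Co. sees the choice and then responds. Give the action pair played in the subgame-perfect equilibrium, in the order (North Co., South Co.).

South Co. best-responds to each possible North Co. move:
- Uptown: South Co. compares 2, 8 and picks Y; North Co. would get 4.
- Downtown: South Co. compares 0, 3 and picks Y; North Co. would get 7.
Maximizing over 4, 7, North Co. chooses Downtown. Subgame-perfect outcome: (Downtown, Y) with payoffs (7, 3).

(Downtown, Y)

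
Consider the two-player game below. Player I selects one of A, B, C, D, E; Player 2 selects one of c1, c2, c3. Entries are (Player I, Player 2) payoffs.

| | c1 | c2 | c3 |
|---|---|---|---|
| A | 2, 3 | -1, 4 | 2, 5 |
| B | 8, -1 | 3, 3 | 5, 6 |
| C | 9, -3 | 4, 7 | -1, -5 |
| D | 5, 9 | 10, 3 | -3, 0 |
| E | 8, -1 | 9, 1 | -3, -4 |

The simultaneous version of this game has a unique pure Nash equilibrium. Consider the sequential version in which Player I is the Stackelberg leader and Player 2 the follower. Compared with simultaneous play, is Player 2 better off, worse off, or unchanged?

Solve by backward induction (Player I leads).
- A: Player 2 compares 3, 4, 5 and picks c3; Player I would get 2.
- B: Player 2 compares -1, 3, 6 and picks c3; Player I would get 5.
- C: Player 2 compares -3, 7, -5 and picks c2; Player I would get 4.
- D: Player 2 compares 9, 3, 0 and picks c1; Player I would get 5.
- E: Player 2 compares -1, 1, -4 and picks c2; Player I would get 9.
Player I's induced payoffs are 2, 5, 4, 5, 9, so Player I commits to E. Subgame-perfect outcome: (E, c2) with payoffs (9, 1).
Under simultaneous play:
Player I's best replies: c1→C; c2→D; c3→B.
Player 2's best replies: A→c3; B→c3; C→c2; D→c1; E→c2.
The unique mutual best reply is (B, c3), giving (5, 6).
Player 2 earns 1 sequentially versus 6 at the Nash outcome: worse off.

worse off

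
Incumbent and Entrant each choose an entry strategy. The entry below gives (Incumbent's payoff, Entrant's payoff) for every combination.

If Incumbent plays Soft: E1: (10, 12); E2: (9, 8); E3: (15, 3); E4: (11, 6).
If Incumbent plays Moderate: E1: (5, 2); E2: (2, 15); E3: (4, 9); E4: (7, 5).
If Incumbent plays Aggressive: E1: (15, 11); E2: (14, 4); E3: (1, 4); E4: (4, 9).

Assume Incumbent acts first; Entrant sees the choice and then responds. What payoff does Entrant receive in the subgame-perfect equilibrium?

Solve by backward induction (Incumbent leads).
- Soft: BR = E1, leader payoff 10.
- Moderate: BR = E2, leader payoff 2.
- Aggressive: BR = E1, leader payoff 15.
Among 10, 2, 15, the best is 15 at Aggressive. Subgame-perfect outcome: (Aggressive, E1) with payoffs (15, 11).

11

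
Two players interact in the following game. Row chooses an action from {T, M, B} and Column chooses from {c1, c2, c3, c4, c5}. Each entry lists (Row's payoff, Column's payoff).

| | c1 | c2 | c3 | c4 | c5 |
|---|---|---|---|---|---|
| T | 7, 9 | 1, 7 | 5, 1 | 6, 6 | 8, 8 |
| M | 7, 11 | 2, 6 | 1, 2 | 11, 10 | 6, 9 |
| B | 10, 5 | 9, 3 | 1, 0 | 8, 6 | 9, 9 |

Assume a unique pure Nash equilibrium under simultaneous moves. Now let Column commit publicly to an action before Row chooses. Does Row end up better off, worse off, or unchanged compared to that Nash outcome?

better off

Row best-responds to each possible Column move:
- c1: BR = B, leader payoff 5.
- c2: BR = B, leader payoff 3.
- c3: BR = T, leader payoff 1.
- c4: BR = M, leader payoff 10.
- c5: BR = B, leader payoff 9.
Among 5, 3, 1, 10, 9, the best is 10 at c4. Subgame-perfect outcome: (M, c4) with payoffs (11, 10).
For the simultaneous game, intersect best replies.
Row's best replies: c1→B; c2→B; c3→T; c4→M; c5→B.
Column's best replies: T→c1; M→c1; B→c5.
The unique mutual best reply is (B, c5), giving (9, 9).
Row earns 11 sequentially versus 9 at the Nash outcome: better off.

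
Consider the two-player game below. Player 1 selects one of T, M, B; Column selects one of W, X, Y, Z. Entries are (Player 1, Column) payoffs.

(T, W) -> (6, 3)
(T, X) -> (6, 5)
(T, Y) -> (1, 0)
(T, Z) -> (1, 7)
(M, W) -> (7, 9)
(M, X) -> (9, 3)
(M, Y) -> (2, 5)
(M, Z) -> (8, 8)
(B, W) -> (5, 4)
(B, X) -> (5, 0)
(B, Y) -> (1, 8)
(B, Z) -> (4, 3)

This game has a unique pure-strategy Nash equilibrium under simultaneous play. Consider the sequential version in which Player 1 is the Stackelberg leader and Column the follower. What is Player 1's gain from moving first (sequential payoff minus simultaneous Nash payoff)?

Column best-responds to each possible Player 1 move:
- T: BR = Z, leader payoff 1.
- M: BR = W, leader payoff 7.
- B: BR = Y, leader payoff 1.
Player 1's induced payoffs are 1, 7, 1, so Player 1 commits to M. Subgame-perfect outcome: (M, W) with payoffs (7, 9).
Under simultaneous play:
Player 1's best replies: W→M; X→M; Y→M; Z→M.
Column's best replies: T→Z; M→W; B→Y.
The unique mutual best reply is (M, W), giving (7, 9).
Player 1's commitment gain: 7 − 7 = 0.

0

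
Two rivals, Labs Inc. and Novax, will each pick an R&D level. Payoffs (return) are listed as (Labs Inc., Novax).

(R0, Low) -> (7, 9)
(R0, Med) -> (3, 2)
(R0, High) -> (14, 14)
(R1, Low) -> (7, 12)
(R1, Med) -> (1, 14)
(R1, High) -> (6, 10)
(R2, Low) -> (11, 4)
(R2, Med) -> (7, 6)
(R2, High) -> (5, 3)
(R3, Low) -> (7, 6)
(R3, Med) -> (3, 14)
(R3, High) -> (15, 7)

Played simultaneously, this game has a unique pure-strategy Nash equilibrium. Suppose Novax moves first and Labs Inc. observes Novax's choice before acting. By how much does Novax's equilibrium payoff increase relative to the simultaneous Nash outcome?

1

Backward induction with Novax moving first.
- Low → Labs Inc. plays R2 (best of 7, 7, 11, 7); Novax gets 4.
- Med → Labs Inc. plays R2 (best of 3, 1, 7, 3); Novax gets 6.
- High → Labs Inc. plays R3 (best of 14, 6, 5, 15); Novax gets 7.
Maximizing over 4, 6, 7, Novax chooses High. Subgame-perfect outcome: (R3, High) with payoffs (15, 7).
Now find the simultaneous Nash equilibrium.
Labs Inc.'s best replies: Low→R2; Med→R2; High→R3.
Novax's best replies: R0→High; R1→Med; R2→Med; R3→Med.
Only (R2, Med) has each player best-responding; Nash payoffs (7, 6).
Novax's commitment gain: 7 − 6 = 1.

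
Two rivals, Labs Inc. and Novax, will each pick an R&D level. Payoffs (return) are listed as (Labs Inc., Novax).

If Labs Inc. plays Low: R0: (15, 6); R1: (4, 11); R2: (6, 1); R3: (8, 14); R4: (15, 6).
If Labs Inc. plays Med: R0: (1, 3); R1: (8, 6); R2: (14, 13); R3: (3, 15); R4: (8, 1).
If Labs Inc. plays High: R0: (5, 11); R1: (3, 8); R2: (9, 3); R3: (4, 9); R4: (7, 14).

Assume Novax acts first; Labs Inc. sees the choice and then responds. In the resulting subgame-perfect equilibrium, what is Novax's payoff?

14

Backward induction with Novax moving first.
- R0: Labs Inc. compares 15, 1, 5 and picks Low; Novax would get 6.
- R1: Labs Inc. compares 4, 8, 3 and picks Med; Novax would get 6.
- R2: Labs Inc. compares 6, 14, 9 and picks Med; Novax would get 13.
- R3: Labs Inc. compares 8, 3, 4 and picks Low; Novax would get 14.
- R4: Labs Inc. compares 15, 8, 7 and picks Low; Novax would get 6.
Maximizing over 6, 6, 13, 14, 6, Novax chooses R3. Subgame-perfect outcome: (Low, R3) with payoffs (8, 14).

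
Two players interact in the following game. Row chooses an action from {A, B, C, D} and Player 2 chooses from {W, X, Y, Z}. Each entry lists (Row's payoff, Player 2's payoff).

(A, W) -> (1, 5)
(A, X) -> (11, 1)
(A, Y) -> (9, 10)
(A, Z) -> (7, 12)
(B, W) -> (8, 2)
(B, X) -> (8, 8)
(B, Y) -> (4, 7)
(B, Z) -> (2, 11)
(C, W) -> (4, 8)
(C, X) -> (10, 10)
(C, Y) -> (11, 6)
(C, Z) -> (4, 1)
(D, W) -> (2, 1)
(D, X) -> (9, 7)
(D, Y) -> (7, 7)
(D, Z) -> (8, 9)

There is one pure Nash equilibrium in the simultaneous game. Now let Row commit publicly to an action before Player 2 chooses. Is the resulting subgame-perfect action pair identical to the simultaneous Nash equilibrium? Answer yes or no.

Work backward from Player 2's decision.
- A → Player 2 plays Z (best of 5, 1, 10, 12); Row gets 7.
- B → Player 2 plays Z (best of 2, 8, 7, 11); Row gets 2.
- C → Player 2 plays X (best of 8, 10, 6, 1); Row gets 10.
- D → Player 2 plays Z (best of 1, 7, 7, 9); Row gets 8.
Row's induced payoffs are 7, 2, 10, 8, so Row commits to C. Subgame-perfect outcome: (C, X) with payoffs (10, 10).
Under simultaneous play:
Row's best replies: W→B; X→A; Y→C; Z→D.
Player 2's best replies: A→Z; B→Z; C→X; D→Z.
The unique mutual best reply is (D, Z), giving (8, 9).
Sequential outcome (C, X) differs from the Nash profile (D, Z).

no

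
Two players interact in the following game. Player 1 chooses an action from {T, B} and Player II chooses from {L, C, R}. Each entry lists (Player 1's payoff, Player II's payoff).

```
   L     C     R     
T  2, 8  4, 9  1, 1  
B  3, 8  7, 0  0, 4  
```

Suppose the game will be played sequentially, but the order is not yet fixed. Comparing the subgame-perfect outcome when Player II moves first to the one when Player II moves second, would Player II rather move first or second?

second

If Player 1 leads: Player II's best replies are T→C, B→L; Player 1's induced payoffs 4, 3; outcome (T, C), payoffs (4, 9).
If Player II leads: Player 1's best replies are L→B, C→B, R→T; Player II's induced payoffs 8, 0, 1; outcome (B, L), payoffs (3, 8).
Player II gets 8 moving first and 9 moving second, so Player II prefers to move second.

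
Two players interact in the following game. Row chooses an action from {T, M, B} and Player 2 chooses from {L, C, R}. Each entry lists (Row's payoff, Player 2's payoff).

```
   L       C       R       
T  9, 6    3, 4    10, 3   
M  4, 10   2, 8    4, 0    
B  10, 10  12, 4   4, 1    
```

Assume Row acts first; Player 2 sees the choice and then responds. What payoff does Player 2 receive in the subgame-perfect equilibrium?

10

Backward induction with Row moving first.
- T: BR = L, leader payoff 9.
- M: BR = L, leader payoff 4.
- B: BR = L, leader payoff 10.
Among 9, 4, 10, the best is 10 at B. Subgame-perfect outcome: (B, L) with payoffs (10, 10).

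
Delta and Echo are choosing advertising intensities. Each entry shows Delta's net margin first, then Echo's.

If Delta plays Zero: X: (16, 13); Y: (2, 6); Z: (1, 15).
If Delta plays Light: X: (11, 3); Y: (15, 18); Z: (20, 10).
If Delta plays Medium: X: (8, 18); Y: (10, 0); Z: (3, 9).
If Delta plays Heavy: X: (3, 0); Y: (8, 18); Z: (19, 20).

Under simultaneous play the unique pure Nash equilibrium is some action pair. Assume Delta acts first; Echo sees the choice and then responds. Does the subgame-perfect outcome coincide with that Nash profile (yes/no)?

Work backward from Echo's decision.
- Zero: BR = Z, leader payoff 1.
- Light: BR = Y, leader payoff 15.
- Medium: BR = X, leader payoff 8.
- Heavy: BR = Z, leader payoff 19.
Maximizing over 1, 15, 8, 19, Delta chooses Heavy. Subgame-perfect outcome: (Heavy, Z) with payoffs (19, 20).
Now find the simultaneous Nash equilibrium.
Delta's best replies: X→Zero; Y→Light; Z→Light.
Echo's best replies: Zero→Z; Light→Y; Medium→X; Heavy→Z.
Only (Light, Y) has each player best-responding; Nash payoffs (15, 18).
Sequential outcome (Heavy, Z) differs from the Nash profile (Light, Y).

no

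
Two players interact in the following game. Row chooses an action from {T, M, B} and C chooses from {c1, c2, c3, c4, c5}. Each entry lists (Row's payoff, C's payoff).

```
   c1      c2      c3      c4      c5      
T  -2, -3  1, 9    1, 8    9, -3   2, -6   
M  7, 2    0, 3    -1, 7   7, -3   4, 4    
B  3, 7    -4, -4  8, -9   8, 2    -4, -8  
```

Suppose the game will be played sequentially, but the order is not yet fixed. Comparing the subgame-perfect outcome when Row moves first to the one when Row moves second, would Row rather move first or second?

If Row leads: C's best replies are T→c2, M→c3, B→c1; Row's induced payoffs 1, -1, 3; outcome (B, c1), payoffs (3, 7).
If C leads: Row's best replies are c1→M, c2→T, c3→B, c4→T, c5→M; C's induced payoffs 2, 9, -9, -3, 4; outcome (T, c2), payoffs (1, 9).
Row gets 3 moving first and 1 moving second, so Row prefers to move first.

first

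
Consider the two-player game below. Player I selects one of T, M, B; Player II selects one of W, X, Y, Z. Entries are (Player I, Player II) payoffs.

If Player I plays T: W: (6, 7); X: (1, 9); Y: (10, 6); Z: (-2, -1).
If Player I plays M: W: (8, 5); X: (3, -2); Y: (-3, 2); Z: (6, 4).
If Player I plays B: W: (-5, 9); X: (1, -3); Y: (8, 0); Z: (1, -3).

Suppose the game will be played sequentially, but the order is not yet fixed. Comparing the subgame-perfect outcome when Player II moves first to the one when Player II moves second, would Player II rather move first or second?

If Player I leads: Player II's best replies are T→X, M→W, B→W; Player I's induced payoffs 1, 8, -5; outcome (M, W), payoffs (8, 5).
If Player II leads: Player I's best replies are W→M, X→M, Y→T, Z→M; Player II's induced payoffs 5, -2, 6, 4; outcome (T, Y), payoffs (10, 6).
Player II gets 6 moving first and 5 moving second, so Player II prefers to move first.

first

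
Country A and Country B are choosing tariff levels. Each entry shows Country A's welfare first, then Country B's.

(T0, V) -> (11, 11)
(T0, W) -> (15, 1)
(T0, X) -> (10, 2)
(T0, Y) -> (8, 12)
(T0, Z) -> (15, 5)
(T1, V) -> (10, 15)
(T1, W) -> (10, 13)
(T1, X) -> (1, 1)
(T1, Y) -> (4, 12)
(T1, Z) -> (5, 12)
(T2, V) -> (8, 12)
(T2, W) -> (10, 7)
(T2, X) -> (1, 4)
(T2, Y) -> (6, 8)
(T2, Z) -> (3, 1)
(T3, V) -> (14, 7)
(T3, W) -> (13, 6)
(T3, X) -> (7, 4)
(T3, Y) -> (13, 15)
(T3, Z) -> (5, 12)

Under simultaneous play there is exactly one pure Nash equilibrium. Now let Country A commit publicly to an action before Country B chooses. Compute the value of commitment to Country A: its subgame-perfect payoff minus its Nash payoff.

Country B best-responds to each possible Country A move:
- T0 → Country B plays Y (best of 11, 1, 2, 12, 5); Country A gets 8.
- T1 → Country B plays V (best of 15, 13, 1, 12, 12); Country A gets 10.
- T2 → Country B plays V (best of 12, 7, 4, 8, 1); Country A gets 8.
- T3 → Country B plays Y (best of 7, 6, 4, 15, 12); Country A gets 13.
Maximizing over 8, 10, 8, 13, Country A chooses T3. Subgame-perfect outcome: (T3, Y) with payoffs (13, 15).
For the simultaneous game, intersect best replies.
Country A's best replies: V→T3; W→T0; X→T0; Y→T3; Z→T0.
Country B's best replies: T0→Y; T1→V; T2→V; T3→Y.
The unique mutual best reply is (T3, Y), giving (13, 15).
Country A's commitment gain: 13 − 13 = 0.

0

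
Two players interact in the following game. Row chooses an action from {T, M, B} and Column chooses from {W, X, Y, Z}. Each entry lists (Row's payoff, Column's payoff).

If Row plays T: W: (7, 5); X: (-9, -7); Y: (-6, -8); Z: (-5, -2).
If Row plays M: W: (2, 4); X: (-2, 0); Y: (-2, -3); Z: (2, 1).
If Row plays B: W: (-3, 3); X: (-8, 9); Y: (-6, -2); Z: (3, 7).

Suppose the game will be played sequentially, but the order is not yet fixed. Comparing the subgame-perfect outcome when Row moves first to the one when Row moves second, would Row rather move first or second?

first

If Row leads: Column's best replies are T→W, M→W, B→X; Row's induced payoffs 7, 2, -8; outcome (T, W), payoffs (7, 5).
If Column leads: Row's best replies are W→T, X→M, Y→M, Z→B; Column's induced payoffs 5, 0, -3, 7; outcome (B, Z), payoffs (3, 7).
Row gets 7 moving first and 3 moving second, so Row prefers to move first.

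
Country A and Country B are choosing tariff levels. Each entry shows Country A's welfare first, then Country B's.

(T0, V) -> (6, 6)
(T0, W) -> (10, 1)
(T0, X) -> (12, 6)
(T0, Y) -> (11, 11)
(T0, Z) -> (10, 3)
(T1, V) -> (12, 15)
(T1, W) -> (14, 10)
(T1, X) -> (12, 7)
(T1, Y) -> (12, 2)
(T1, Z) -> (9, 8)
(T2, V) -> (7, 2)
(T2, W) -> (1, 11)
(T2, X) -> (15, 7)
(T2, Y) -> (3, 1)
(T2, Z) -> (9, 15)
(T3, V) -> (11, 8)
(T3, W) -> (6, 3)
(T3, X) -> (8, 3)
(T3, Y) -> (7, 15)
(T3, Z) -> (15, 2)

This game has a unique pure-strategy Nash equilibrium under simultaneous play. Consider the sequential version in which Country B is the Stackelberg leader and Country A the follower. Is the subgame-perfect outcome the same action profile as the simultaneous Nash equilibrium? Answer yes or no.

yes

Country A best-responds to each possible Country B move:
- V → Country A plays T1 (best of 6, 12, 7, 11); Country B gets 15.
- W → Country A plays T1 (best of 10, 14, 1, 6); Country B gets 10.
- X → Country A plays T2 (best of 12, 12, 15, 8); Country B gets 7.
- Y → Country A plays T1 (best of 11, 12, 3, 7); Country B gets 2.
- Z → Country A plays T3 (best of 10, 9, 9, 15); Country B gets 2.
Maximizing over 15, 10, 7, 2, 2, Country B chooses V. Subgame-perfect outcome: (T1, V) with payoffs (12, 15).
Under simultaneous play:
Country A's best replies: V→T1; W→T1; X→T2; Y→T1; Z→T3.
Country B's best replies: T0→Y; T1→V; T2→Z; T3→Y.
The unique mutual best reply is (T1, V), giving (12, 15).
Sequential outcome (T1, V) coincides with the Nash profile (T1, V).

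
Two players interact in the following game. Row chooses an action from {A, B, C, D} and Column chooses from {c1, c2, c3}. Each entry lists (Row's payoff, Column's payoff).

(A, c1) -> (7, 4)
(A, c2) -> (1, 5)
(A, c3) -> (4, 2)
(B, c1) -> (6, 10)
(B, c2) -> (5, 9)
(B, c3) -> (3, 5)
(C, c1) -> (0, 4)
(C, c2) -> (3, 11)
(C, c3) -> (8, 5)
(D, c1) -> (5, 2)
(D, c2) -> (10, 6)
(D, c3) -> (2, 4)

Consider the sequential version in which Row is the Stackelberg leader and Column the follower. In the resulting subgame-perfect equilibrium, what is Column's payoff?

6

Column best-responds to each possible Row move:
- A: Column compares 4, 5, 2 and picks c2; Row would get 1.
- B: Column compares 10, 9, 5 and picks c1; Row would get 6.
- C: Column compares 4, 11, 5 and picks c2; Row would get 3.
- D: Column compares 2, 6, 4 and picks c2; Row would get 10.
Row's induced payoffs are 1, 6, 3, 10, so Row commits to D. Subgame-perfect outcome: (D, c2) with payoffs (10, 6).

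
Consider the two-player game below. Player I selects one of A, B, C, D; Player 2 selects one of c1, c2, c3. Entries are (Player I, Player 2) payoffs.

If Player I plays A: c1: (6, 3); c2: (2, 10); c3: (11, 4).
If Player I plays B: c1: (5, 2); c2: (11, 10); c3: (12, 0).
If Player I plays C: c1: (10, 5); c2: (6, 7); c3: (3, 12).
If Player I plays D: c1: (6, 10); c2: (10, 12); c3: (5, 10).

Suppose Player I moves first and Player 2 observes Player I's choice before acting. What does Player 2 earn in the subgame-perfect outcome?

Solve by backward induction (Player I leads).
- A → Player 2 plays c2 (best of 3, 10, 4); Player I gets 2.
- B → Player 2 plays c2 (best of 2, 10, 0); Player I gets 11.
- C → Player 2 plays c3 (best of 5, 7, 12); Player I gets 3.
- D → Player 2 plays c2 (best of 10, 12, 10); Player I gets 10.
Among 2, 11, 3, 10, the best is 11 at B. Subgame-perfect outcome: (B, c2) with payoffs (11, 10).

10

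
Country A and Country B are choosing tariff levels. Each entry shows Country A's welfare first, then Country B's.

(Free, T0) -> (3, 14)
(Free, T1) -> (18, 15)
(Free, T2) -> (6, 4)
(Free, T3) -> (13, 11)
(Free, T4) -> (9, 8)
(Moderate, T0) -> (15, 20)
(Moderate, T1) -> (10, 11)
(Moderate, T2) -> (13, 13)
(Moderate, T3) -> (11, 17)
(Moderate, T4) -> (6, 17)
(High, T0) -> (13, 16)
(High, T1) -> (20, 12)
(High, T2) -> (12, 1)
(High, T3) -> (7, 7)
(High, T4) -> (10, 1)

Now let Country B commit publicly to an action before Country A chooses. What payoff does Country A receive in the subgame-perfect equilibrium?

Backward induction with Country B moving first.
- T0 → Country A plays Moderate (best of 3, 15, 13); Country B gets 20.
- T1 → Country A plays High (best of 18, 10, 20); Country B gets 12.
- T2 → Country A plays Moderate (best of 6, 13, 12); Country B gets 13.
- T3 → Country A plays Free (best of 13, 11, 7); Country B gets 11.
- T4 → Country A plays High (best of 9, 6, 10); Country B gets 1.
Maximizing over 20, 12, 13, 11, 1, Country B chooses T0. Subgame-perfect outcome: (Moderate, T0) with payoffs (15, 20).

15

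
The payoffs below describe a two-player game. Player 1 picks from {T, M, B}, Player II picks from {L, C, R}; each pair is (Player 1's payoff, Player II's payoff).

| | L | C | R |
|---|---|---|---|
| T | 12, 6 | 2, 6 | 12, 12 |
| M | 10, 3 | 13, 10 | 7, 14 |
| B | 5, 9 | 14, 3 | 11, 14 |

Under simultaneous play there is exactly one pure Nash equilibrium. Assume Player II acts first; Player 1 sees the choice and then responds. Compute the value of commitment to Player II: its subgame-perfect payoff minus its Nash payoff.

Player 1 best-responds to each possible Player II move:
- L: BR = T, leader payoff 6.
- C: BR = B, leader payoff 3.
- R: BR = T, leader payoff 12.
Player II's induced payoffs are 6, 3, 12, so Player II commits to R. Subgame-perfect outcome: (T, R) with payoffs (12, 12).
For the simultaneous game, intersect best replies.
Player 1's best replies: L→T; C→B; R→T.
Player II's best replies: T→R; M→R; B→R.
Only (T, R) has each player best-responding; Nash payoffs (12, 12).
Player II's commitment gain: 12 − 12 = 0.

0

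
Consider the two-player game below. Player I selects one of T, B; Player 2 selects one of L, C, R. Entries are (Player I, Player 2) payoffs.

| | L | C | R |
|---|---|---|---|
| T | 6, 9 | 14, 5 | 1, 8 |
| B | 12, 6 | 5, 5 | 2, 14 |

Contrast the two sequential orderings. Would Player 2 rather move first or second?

If Player I leads: Player 2's best replies are T→L, B→R; Player I's induced payoffs 6, 2; outcome (T, L), payoffs (6, 9).
If Player 2 leads: Player I's best replies are L→B, C→T, R→B; Player 2's induced payoffs 6, 5, 14; outcome (B, R), payoffs (2, 14).
Player 2 gets 14 moving first and 9 moving second, so Player 2 prefers to move first.

first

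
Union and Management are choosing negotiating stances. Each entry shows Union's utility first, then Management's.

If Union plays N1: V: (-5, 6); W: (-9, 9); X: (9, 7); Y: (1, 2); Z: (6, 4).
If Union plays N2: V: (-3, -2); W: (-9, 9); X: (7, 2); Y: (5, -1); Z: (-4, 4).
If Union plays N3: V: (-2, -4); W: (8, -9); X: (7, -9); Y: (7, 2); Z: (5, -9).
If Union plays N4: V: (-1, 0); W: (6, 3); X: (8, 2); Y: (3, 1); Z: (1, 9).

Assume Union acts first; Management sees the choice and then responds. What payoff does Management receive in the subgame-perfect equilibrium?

2

Work backward from Management's decision.
- N1 → Management plays W (best of 6, 9, 7, 2, 4); Union gets -9.
- N2 → Management plays W (best of -2, 9, 2, -1, 4); Union gets -9.
- N3 → Management plays Y (best of -4, -9, -9, 2, -9); Union gets 7.
- N4 → Management plays Z (best of 0, 3, 2, 1, 9); Union gets 1.
Maximizing over -9, -9, 7, 1, Union chooses N3. Subgame-perfect outcome: (N3, Y) with payoffs (7, 2).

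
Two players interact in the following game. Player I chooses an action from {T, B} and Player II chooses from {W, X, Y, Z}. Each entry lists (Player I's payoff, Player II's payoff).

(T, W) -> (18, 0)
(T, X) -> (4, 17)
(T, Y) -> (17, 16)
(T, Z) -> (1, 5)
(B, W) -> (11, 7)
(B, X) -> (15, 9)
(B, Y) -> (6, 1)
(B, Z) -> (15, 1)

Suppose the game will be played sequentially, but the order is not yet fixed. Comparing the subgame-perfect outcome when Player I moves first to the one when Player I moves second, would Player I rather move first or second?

second

If Player I leads: Player II's best replies are T→X, B→X; Player I's induced payoffs 4, 15; outcome (B, X), payoffs (15, 9).
If Player II leads: Player I's best replies are W→T, X→B, Y→T, Z→B; Player II's induced payoffs 0, 9, 16, 1; outcome (T, Y), payoffs (17, 16).
Player I gets 15 moving first and 17 moving second, so Player I prefers to move second.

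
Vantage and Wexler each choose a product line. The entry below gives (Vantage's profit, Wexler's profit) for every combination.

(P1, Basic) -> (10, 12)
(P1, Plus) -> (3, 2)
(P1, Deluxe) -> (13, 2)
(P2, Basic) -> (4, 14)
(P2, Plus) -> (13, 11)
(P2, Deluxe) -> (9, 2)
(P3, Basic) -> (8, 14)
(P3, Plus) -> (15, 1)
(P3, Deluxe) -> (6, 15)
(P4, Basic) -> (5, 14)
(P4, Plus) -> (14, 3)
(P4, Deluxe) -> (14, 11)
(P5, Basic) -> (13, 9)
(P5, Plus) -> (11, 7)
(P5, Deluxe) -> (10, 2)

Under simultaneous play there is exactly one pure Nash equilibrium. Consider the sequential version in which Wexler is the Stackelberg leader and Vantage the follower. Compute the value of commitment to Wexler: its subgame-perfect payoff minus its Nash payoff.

Backward induction with Wexler moving first.
- Basic → Vantage plays P5 (best of 10, 4, 8, 5, 13); Wexler gets 9.
- Plus → Vantage plays P3 (best of 3, 13, 15, 14, 11); Wexler gets 1.
- Deluxe → Vantage plays P4 (best of 13, 9, 6, 14, 10); Wexler gets 11.
Wexler's induced payoffs are 9, 1, 11, so Wexler commits to Deluxe. Subgame-perfect outcome: (P4, Deluxe) with payoffs (14, 11).
For the simultaneous game, intersect best replies.
Vantage's best replies: Basic→P5; Plus→P3; Deluxe→P4.
Wexler's best replies: P1→Basic; P2→Basic; P3→Deluxe; P4→Basic; P5→Basic.
The unique mutual best reply is (P5, Basic), giving (13, 9).
Wexler's commitment gain: 11 − 9 = 2.

2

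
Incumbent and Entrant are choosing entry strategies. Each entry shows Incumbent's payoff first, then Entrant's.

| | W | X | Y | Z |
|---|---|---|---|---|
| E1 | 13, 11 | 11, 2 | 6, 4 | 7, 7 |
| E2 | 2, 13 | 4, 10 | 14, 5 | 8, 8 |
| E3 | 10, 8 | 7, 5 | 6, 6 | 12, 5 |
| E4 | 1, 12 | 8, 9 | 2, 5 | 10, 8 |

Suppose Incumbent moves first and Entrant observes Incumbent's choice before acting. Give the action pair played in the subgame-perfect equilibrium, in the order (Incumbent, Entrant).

(E1, W)

Entrant best-responds to each possible Incumbent move:
- E1 → Entrant plays W (best of 11, 2, 4, 7); Incumbent gets 13.
- E2 → Entrant plays W (best of 13, 10, 5, 8); Incumbent gets 2.
- E3 → Entrant plays W (best of 8, 5, 6, 5); Incumbent gets 10.
- E4 → Entrant plays W (best of 12, 9, 5, 8); Incumbent gets 1.
Among 13, 2, 10, 1, the best is 13 at E1. Subgame-perfect outcome: (E1, W) with payoffs (13, 11).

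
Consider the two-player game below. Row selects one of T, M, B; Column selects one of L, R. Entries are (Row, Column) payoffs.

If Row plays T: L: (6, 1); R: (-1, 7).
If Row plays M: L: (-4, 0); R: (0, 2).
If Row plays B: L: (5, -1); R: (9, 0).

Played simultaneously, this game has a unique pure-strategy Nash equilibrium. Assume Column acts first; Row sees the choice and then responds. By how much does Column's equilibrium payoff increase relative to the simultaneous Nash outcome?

1

Solve by backward induction (Column leads).
- L → Row plays T (best of 6, -4, 5); Column gets 1.
- R → Row plays B (best of -1, 0, 9); Column gets 0.
Maximizing over 1, 0, Column chooses L. Subgame-perfect outcome: (T, L) with payoffs (6, 1).
Now find the simultaneous Nash equilibrium.
Row's best replies: L→T; R→B.
Column's best replies: T→R; M→R; B→R.
Only (B, R) has each player best-responding; Nash payoffs (9, 0).
Column's commitment gain: 1 − 0 = 1.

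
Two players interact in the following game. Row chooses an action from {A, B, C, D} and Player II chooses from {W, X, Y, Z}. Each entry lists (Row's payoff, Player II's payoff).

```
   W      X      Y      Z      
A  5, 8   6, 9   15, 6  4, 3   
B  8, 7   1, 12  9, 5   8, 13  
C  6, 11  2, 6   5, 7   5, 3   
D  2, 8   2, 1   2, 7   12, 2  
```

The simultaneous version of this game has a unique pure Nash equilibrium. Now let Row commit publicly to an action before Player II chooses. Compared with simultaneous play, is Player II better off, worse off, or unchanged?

better off

Player II best-responds to each possible Row move:
- A → Player II plays X (best of 8, 9, 6, 3); Row gets 6.
- B → Player II plays Z (best of 7, 12, 5, 13); Row gets 8.
- C → Player II plays W (best of 11, 6, 7, 3); Row gets 6.
- D → Player II plays W (best of 8, 1, 7, 2); Row gets 2.
Among 6, 8, 6, 2, the best is 8 at B. Subgame-perfect outcome: (B, Z) with payoffs (8, 13).
Now find the simultaneous Nash equilibrium.
Row's best replies: W→B; X→A; Y→A; Z→D.
Player II's best replies: A→X; B→Z; C→W; D→W.
The unique mutual best reply is (A, X), giving (6, 9).
Player II earns 13 sequentially versus 9 at the Nash outcome: better off.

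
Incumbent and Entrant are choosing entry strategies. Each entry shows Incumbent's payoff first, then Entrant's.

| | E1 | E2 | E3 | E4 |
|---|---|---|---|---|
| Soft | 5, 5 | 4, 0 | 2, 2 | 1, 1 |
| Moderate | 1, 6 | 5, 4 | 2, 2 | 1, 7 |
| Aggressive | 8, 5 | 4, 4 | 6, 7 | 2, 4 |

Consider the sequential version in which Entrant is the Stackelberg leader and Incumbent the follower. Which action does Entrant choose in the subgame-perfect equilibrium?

E3

Incumbent best-responds to each possible Entrant move:
- E1 → Incumbent plays Aggressive (best of 5, 1, 8); Entrant gets 5.
- E2 → Incumbent plays Moderate (best of 4, 5, 4); Entrant gets 4.
- E3 → Incumbent plays Aggressive (best of 2, 2, 6); Entrant gets 7.
- E4 → Incumbent plays Aggressive (best of 1, 1, 2); Entrant gets 4.
Maximizing over 5, 4, 7, 4, Entrant chooses E3. Subgame-perfect outcome: (Aggressive, E3) with payoffs (6, 7).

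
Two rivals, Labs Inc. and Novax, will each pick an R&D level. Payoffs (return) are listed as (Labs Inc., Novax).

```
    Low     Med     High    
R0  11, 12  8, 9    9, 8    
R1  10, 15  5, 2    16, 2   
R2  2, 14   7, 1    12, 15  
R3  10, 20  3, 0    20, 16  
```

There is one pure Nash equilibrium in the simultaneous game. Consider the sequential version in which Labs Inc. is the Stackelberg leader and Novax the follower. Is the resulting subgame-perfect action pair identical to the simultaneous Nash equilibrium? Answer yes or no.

no

Work backward from Novax's decision.
- R0: Novax compares 12, 9, 8 and picks Low; Labs Inc. would get 11.
- R1: Novax compares 15, 2, 2 and picks Low; Labs Inc. would get 10.
- R2: Novax compares 14, 1, 15 and picks High; Labs Inc. would get 12.
- R3: Novax compares 20, 0, 16 and picks Low; Labs Inc. would get 10.
Labs Inc.'s induced payoffs are 11, 10, 12, 10, so Labs Inc. commits to R2. Subgame-perfect outcome: (R2, High) with payoffs (12, 15).
Now find the simultaneous Nash equilibrium.
Labs Inc.'s best replies: Low→R0; Med→R0; High→R3.
Novax's best replies: R0→Low; R1→Low; R2→High; R3→Low.
Only (R0, Low) has each player best-responding; Nash payoffs (11, 12).
Sequential outcome (R2, High) differs from the Nash profile (R0, Low).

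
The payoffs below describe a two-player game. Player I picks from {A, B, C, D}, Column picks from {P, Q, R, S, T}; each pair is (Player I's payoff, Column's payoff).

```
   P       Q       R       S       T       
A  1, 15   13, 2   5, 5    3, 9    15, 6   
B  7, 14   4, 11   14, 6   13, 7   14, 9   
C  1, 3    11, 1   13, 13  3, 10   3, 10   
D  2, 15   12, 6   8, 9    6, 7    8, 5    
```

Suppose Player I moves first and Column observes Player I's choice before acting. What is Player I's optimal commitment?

Work backward from Column's decision.
- A: BR = P, leader payoff 1.
- B: BR = P, leader payoff 7.
- C: BR = R, leader payoff 13.
- D: BR = P, leader payoff 2.
Maximizing over 1, 7, 13, 2, Player I chooses C. Subgame-perfect outcome: (C, R) with payoffs (13, 13).

C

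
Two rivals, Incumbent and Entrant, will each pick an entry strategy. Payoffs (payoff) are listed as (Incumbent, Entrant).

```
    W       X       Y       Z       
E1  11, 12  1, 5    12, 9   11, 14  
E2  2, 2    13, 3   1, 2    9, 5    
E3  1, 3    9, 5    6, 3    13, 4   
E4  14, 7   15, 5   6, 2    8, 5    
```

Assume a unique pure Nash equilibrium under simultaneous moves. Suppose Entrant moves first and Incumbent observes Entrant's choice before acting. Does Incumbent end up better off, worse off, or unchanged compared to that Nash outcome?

Incumbent best-responds to each possible Entrant move:
- W → Incumbent plays E4 (best of 11, 2, 1, 14); Entrant gets 7.
- X → Incumbent plays E4 (best of 1, 13, 9, 15); Entrant gets 5.
- Y → Incumbent plays E1 (best of 12, 1, 6, 6); Entrant gets 9.
- Z → Incumbent plays E3 (best of 11, 9, 13, 8); Entrant gets 4.
Maximizing over 7, 5, 9, 4, Entrant chooses Y. Subgame-perfect outcome: (E1, Y) with payoffs (12, 9).
Now find the simultaneous Nash equilibrium.
Incumbent's best replies: W→E4; X→E4; Y→E1; Z→E3.
Entrant's best replies: E1→Z; E2→Z; E3→X; E4→W.
The unique mutual best reply is (E4, W), giving (14, 7).
Incumbent earns 12 sequentially versus 14 at the Nash outcome: worse off.

worse off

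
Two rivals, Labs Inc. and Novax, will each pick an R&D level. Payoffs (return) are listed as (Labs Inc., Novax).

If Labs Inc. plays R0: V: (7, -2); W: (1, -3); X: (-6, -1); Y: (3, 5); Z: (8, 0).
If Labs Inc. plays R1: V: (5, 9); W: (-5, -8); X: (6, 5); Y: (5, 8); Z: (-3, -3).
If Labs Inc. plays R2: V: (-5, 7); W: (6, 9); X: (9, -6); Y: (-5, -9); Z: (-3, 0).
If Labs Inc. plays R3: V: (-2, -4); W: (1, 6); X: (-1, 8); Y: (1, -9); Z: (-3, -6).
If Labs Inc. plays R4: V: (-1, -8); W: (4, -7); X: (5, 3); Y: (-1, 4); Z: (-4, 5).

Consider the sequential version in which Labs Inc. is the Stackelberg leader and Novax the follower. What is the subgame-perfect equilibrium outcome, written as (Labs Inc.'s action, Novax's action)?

(R2, W)

Solve by backward induction (Labs Inc. leads).
- R0: Novax compares -2, -3, -1, 5, 0 and picks Y; Labs Inc. would get 3.
- R1: Novax compares 9, -8, 5, 8, -3 and picks V; Labs Inc. would get 5.
- R2: Novax compares 7, 9, -6, -9, 0 and picks W; Labs Inc. would get 6.
- R3: Novax compares -4, 6, 8, -9, -6 and picks X; Labs Inc. would get -1.
- R4: Novax compares -8, -7, 3, 4, 5 and picks Z; Labs Inc. would get -4.
Among 3, 5, 6, -1, -4, the best is 6 at R2. Subgame-perfect outcome: (R2, W) with payoffs (6, 9).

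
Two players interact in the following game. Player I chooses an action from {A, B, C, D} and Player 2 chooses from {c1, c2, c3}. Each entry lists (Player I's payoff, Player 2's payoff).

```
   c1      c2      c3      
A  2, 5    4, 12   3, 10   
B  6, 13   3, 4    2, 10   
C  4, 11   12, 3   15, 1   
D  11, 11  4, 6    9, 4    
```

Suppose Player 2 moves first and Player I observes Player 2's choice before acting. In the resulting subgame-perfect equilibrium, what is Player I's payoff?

Backward induction with Player 2 moving first.
- c1: Player I compares 2, 6, 4, 11 and picks D; Player 2 would get 11.
- c2: Player I compares 4, 3, 12, 4 and picks C; Player 2 would get 3.
- c3: Player I compares 3, 2, 15, 9 and picks C; Player 2 would get 1.
Among 11, 3, 1, the best is 11 at c1. Subgame-perfect outcome: (D, c1) with payoffs (11, 11).

11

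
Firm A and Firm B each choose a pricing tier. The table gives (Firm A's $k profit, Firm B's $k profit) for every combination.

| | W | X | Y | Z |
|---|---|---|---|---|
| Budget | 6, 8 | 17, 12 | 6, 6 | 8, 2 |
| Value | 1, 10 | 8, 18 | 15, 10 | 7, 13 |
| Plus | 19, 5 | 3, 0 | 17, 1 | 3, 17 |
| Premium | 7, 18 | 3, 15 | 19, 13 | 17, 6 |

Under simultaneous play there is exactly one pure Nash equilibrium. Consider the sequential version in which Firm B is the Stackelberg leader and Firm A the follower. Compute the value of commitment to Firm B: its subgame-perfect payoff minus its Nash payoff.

1

Solve by backward induction (Firm B leads).
- W → Firm A plays Plus (best of 6, 1, 19, 7); Firm B gets 5.
- X → Firm A plays Budget (best of 17, 8, 3, 3); Firm B gets 12.
- Y → Firm A plays Premium (best of 6, 15, 17, 19); Firm B gets 13.
- Z → Firm A plays Premium (best of 8, 7, 3, 17); Firm B gets 6.
Firm B's induced payoffs are 5, 12, 13, 6, so Firm B commits to Y. Subgame-perfect outcome: (Premium, Y) with payoffs (19, 13).
For the simultaneous game, intersect best replies.
Firm A's best replies: W→Plus; X→Budget; Y→Premium; Z→Premium.
Firm B's best replies: Budget→X; Value→X; Plus→Z; Premium→W.
Only (Budget, X) has each player best-responding; Nash payoffs (17, 12).
Firm B's commitment gain: 13 − 12 = 1.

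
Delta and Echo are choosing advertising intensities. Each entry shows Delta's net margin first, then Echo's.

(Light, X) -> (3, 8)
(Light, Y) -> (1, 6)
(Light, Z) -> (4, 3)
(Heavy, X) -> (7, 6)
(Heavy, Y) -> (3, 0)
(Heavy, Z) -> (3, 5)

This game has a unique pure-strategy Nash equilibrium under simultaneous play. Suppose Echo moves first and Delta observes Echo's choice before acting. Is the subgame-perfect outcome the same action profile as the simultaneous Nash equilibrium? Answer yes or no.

yes

Solve by backward induction (Echo leads).
- X: Delta compares 3, 7 and picks Heavy; Echo would get 6.
- Y: Delta compares 1, 3 and picks Heavy; Echo would get 0.
- Z: Delta compares 4, 3 and picks Light; Echo would get 3.
Maximizing over 6, 0, 3, Echo chooses X. Subgame-perfect outcome: (Heavy, X) with payoffs (7, 6).
Now find the simultaneous Nash equilibrium.
Delta's best replies: X→Heavy; Y→Heavy; Z→Light.
Echo's best replies: Light→X; Heavy→X.
The unique mutual best reply is (Heavy, X), giving (7, 6).
Sequential outcome (Heavy, X) coincides with the Nash profile (Heavy, X).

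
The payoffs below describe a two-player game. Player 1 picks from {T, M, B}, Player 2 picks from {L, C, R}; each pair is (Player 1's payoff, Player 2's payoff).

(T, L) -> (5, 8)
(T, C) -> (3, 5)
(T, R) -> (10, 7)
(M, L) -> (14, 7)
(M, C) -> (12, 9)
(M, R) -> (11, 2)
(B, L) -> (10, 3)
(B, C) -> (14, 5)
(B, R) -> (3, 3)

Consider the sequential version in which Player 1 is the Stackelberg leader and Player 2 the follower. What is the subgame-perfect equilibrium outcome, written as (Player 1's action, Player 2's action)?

(B, C)

Player 2 best-responds to each possible Player 1 move:
- T: Player 2 compares 8, 5, 7 and picks L; Player 1 would get 5.
- M: Player 2 compares 7, 9, 2 and picks C; Player 1 would get 12.
- B: Player 2 compares 3, 5, 3 and picks C; Player 1 would get 14.
Maximizing over 5, 12, 14, Player 1 chooses B. Subgame-perfect outcome: (B, C) with payoffs (14, 5).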